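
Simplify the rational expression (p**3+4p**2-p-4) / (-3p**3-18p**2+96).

By polynomial division,
  p**3+4p**2-p-4 = (-1/3)(-3p**3-18p**2+96) + (-2p**2-p+28)
  -3p**3-18p**2+96 = ((3/2)p+33/4)(-2p**2-p+28) + (-(135/4)p-135)
  -2p**2-p+28 = ((8/135)p-28/135)(-(135/4)p-135) + (0)
Last nonzero remainder: -(135/4)p-135. Dividing through by -135/4 gives the monic gcd p+4.
Cancel p+4 from numerator and denominator to get the reduced form.

(-p**2+1)/(3p**2+6p-24)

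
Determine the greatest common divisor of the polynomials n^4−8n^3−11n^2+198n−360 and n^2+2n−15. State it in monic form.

n^2+2n−15

Repeated division with remainder:
  n^4−8n^3−11n^2+198n−360 = (n^2−10n+24)(n^2+2n−15) + (0)
The last nonzero remainder n^2+2n−15 is already monic.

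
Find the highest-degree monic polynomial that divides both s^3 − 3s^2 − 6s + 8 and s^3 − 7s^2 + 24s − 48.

Euclidean algorithm in ℚ[s]:
  s^3 − 3s^2 − 6s + 8 = (s^3 − 7s^2 + 24s − 48) + (4s^2 − 30s + 56)
  s^3 − 7s^2 + 24s − 48 = ((1/4)s + 1/8)(4s^2 − 30s + 56) + ((55/4)s − 55)
  4s^2 − 30s + 56 = ((16/55)s − 56/55)((55/4)s − 55) + (0)
Last nonzero remainder: (55/4)s − 55. Dividing through by 55/4 gives the monic gcd s − 4.

s − 4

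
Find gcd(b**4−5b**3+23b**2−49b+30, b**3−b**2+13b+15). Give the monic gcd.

Apply the Euclidean algorithm:
  b**4−5b**3+23b**2−49b+30 = (b−4)(b**3−b**2+13b+15) + (6b**2−12b+90)
  b**3−b**2+13b+15 = ((1/6)b+1/6)(6b**2−12b+90) + (0)
Last nonzero remainder: 6b**2−12b+90. Dividing through by 6 gives the monic gcd b**2−2b+15.

b**2−2b+15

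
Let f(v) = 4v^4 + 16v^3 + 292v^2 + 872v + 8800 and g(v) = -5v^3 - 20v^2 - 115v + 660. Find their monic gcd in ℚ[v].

Repeated division with remainder:
  4v^4 + 16v^3 + 292v^2 + 872v + 8800 = (-(4/5)v)(-5v^3 - 20v^2 - 115v + 660) + (200v^2 + 1400v + 8800)
  -5v^3 - 20v^2 - 115v + 660 = (-(1/40)v + 3/40)(200v^2 + 1400v + 8800) + (0)
Last nonzero remainder: 200v^2 + 1400v + 8800. Dividing through by 200 gives the monic gcd v^2 + 7v + 44.

v^2 + 7v + 44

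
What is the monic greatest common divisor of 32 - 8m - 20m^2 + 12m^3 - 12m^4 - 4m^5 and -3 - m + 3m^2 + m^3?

-1 + m^2

Repeated division with remainder:
  -4m^5 - 12m^4 + 12m^3 - 20m^2 - 8m + 32 = (-4m^2 + 8)(m^3 + 3m^2 - m - 3) + (-56m^2 + 56)
  m^3 + 3m^2 - m - 3 = (-(1/56)m - 3/56)(-56m^2 + 56) + (0)
Last nonzero remainder: -56m^2 + 56. Dividing through by -56 gives the monic gcd m^2 - 1.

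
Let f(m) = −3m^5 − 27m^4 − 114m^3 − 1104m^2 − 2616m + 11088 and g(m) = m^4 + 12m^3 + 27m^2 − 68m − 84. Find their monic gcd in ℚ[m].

Repeated division with remainder:
  −3m^5 − 27m^4 − 114m^3 − 1104m^2 − 2616m + 11088 = (−3m + 9)(m^4 + 12m^3 + 27m^2 − 68m − 84) + (−141m^3 − 1551m^2 − 2256m + 11844)
  m^4 + 12m^3 + 27m^2 − 68m − 84 = (−(1/141)m − 1/141)(−141m^3 − 1551m^2 − 2256m + 11844) + (0)
Last nonzero remainder: −141m^3 − 1551m^2 − 2256m + 11844. Dividing through by −141 gives the monic gcd m^3 + 11m^2 + 16m − 84.

m^3 + 11m^2 + 16m − 84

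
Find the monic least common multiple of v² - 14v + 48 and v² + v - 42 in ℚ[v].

Euclidean algorithm in ℚ[v]:
  v² - 14v + 48 = (v² + v - 42) + (-15v + 90)
  v² + v - 42 = (-(1/15)v - 7/15)(-15v + 90) + (0)
Last nonzero remainder: -15v + 90. Dividing through by -15 gives the monic gcd v - 6.
Then lcm(f, g) = f·g / gcd(f, g); expanding and making the result monic gives the answer.

v³ - 7v² - 50v + 336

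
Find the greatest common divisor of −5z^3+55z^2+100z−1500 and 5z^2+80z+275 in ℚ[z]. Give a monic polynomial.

Apply the Euclidean algorithm:
  −5z^3+55z^2+100z−1500 = (−z+27)(5z^2+80z+275) + (−1785z−8925)
  5z^2+80z+275 = (−(1/357)z−11/357)(−1785z−8925) + (0)
Last nonzero remainder: −1785z−8925. Dividing through by −1785 gives the monic gcd z+5.

z+5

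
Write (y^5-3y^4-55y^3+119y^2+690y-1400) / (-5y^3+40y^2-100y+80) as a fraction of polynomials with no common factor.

(-y^3-3y^2+45y+175)/(5y-10)

Apply the Euclidean algorithm:
  y^5-3y^4-55y^3+119y^2+690y-1400 = (-(1/5)y^2-y+7)(-5y^3+40y^2-100y+80) + (-245y^2+1470y-1960)
  -5y^3+40y^2-100y+80 = ((1/49)y-2/49)(-245y^2+1470y-1960) + (0)
Last nonzero remainder: -245y^2+1470y-1960. Dividing through by -245 gives the monic gcd y^2-6y+8.
Cancel y^2-6y+8 from numerator and denominator to get the reduced form.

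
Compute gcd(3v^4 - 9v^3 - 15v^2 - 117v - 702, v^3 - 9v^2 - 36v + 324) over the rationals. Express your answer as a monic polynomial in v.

By polynomial division,
  3v^4 - 9v^3 - 15v^2 - 117v - 702 = (3v + 18)(v^3 - 9v^2 - 36v + 324) + (255v^2 - 441v - 6534)
  v^3 - 9v^2 - 36v + 324 = ((1/255)v - 206/7225)(255v^2 - 441v - 6534) + (-(165816/7225)v + 994896/7225)
  255v^2 - 441v - 6534 = (-(614125/55272)v - 874225/18424)(-(165816/7225)v + 994896/7225) + (0)
Last nonzero remainder: -(165816/7225)v + 994896/7225. Dividing through by -165816/7225 gives the monic gcd v - 6.

v - 6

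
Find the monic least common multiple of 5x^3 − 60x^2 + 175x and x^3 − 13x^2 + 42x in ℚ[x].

Apply the Euclidean algorithm:
  5x^3 − 60x^2 + 175x = (5)(x^3 − 13x^2 + 42x) + (5x^2 − 35x)
  x^3 − 13x^2 + 42x = ((1/5)x − 6/5)(5x^2 − 35x) + (0)
Last nonzero remainder: 5x^2 − 35x. Dividing through by 5 gives the monic gcd x^2 − 7x.
Then lcm(f, g) = f·g / gcd(f, g); expanding and making the result monic gives the answer.

x^4 − 18x^3 + 107x^2 − 210x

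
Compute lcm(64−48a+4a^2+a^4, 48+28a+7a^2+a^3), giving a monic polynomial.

192−80a−36a^2+4a^3+3a^4+a^5

Repeated division with remainder:
  a^4+4a^2−48a+64 = (a−7)(a^3+7a^2+28a+48) + (25a^2+100a+400)
  a^3+7a^2+28a+48 = ((1/25)a+3/25)(25a^2+100a+400) + (0)
Last nonzero remainder: 25a^2+100a+400. Dividing through by 25 gives the monic gcd a^2+4a+16.
Then lcm(f, g) = f·g / gcd(f, g); expanding and making the result monic gives the answer.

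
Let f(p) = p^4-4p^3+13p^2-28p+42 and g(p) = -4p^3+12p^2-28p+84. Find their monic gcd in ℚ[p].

By polynomial division,
  p^4-4p^3+13p^2-28p+42 = (-(1/4)p+1/4)(-4p^3+12p^2-28p+84) + (3p^2+21)
  -4p^3+12p^2-28p+84 = (-(4/3)p+4)(3p^2+21) + (0)
Last nonzero remainder: 3p^2+21. Dividing through by 3 gives the monic gcd p^2+7.

p^2+7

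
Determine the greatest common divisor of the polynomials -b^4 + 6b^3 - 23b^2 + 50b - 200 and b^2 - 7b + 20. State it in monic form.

b^2 - 7b + 20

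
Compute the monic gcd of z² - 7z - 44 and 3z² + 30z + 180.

Repeated division with remainder:
  z² - 7z - 44 = (1/3)(3z² + 30z + 180) + (-17z - 104)
  3z² + 30z + 180 = (-(3/17)z - 198/289)(-17z - 104) + (31428/289)
  -17z - 104 = (-(4913/31428)z - 7514/7857)(31428/289) + (0)
The last nonzero remainder is the constant 31428/289, so the polynomials are coprime and gcd = 1.

1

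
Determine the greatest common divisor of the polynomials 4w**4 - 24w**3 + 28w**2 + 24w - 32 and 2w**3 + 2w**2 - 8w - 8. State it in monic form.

w**2 - w - 2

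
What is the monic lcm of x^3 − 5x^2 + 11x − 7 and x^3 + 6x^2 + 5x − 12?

x^5 + 2x^4 − 12x^3 + 10x^2 + 83x − 84

Apply the Euclidean algorithm:
  x^3 − 5x^2 + 11x − 7 = (x^3 + 6x^2 + 5x − 12) + (−11x^2 + 6x + 5)
  x^3 + 6x^2 + 5x − 12 = (−(1/11)x − 72/121)(−11x^2 + 6x + 5) + ((1092/121)x − 1092/121)
  −11x^2 + 6x + 5 = (−(1331/1092)x − 605/1092)((1092/121)x − 1092/121) + (0)
Last nonzero remainder: (1092/121)x − 1092/121. Dividing through by 1092/121 gives the monic gcd x − 1.
Then lcm(f, g) = f·g / gcd(f, g); expanding and making the result monic gives the answer.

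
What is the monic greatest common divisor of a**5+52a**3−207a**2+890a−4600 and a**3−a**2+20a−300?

Apply the Euclidean algorithm:
  a**5+52a**3−207a**2+890a−4600 = (a**2+a+33)(a**3−a**2+20a−300) + (106a**2+530a+5300)
  a**3−a**2+20a−300 = ((1/106)a−3/53)(106a**2+530a+5300) + (0)
Last nonzero remainder: 106a**2+530a+5300. Dividing through by 106 gives the monic gcd a**2+5a+50.

a**2+5a+50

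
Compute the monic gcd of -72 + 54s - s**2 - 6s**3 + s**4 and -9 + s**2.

-9 + s**2

Apply the Euclidean algorithm:
  s**4 - 6s**3 - s**2 + 54s - 72 = (s**2 - 6s + 8)(s**2 - 9) + (0)
The last nonzero remainder s**2 - 9 is already monic.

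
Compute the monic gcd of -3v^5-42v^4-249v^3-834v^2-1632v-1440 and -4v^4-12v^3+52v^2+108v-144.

v^2+7v+12

By polynomial division,
  -3v^5-42v^4-249v^3-834v^2-1632v-1440 = ((3/4)v+33/4)(-4v^4-12v^3+52v^2+108v-144) + (-189v^3-1344v^2-2415v-252)
  -4v^4-12v^3+52v^2+108v-144 = ((4/189)v-148/1701)(-189v^3-1344v^2-2415v-252) + (-(1120/81)v^2-(7840/81)v-4480/27)
  -189v^3-1344v^2-2415v-252 = ((2187/160)v+243/160)(-(1120/81)v^2-(7840/81)v-4480/27) + (0)
Last nonzero remainder: -(1120/81)v^2-(7840/81)v-4480/27. Dividing through by -1120/81 gives the monic gcd v^2+7v+12.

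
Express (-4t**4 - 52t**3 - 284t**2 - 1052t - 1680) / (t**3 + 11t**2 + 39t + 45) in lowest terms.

(-4t**3 - 40t**2 - 164t - 560)/(t**2 + 8t + 15)

Repeated division with remainder:
  -4t**4 - 52t**3 - 284t**2 - 1052t - 1680 = (-4t - 8)(t**3 + 11t**2 + 39t + 45) + (-40t**2 - 560t - 1320)
  t**3 + 11t**2 + 39t + 45 = (-(1/40)t + 3/40)(-40t**2 - 560t - 1320) + (48t + 144)
  -40t**2 - 560t - 1320 = (-(5/6)t - 55/6)(48t + 144) + (0)
Last nonzero remainder: 48t + 144. Dividing through by 48 gives the monic gcd t + 3.
Cancel t + 3 from numerator and denominator to get the reduced form.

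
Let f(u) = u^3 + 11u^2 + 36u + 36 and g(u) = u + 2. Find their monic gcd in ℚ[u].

Repeated division with remainder:
  u^3 + 11u^2 + 36u + 36 = (u^2 + 9u + 18)(u + 2) + (0)
The last nonzero remainder u + 2 is already monic.

u + 2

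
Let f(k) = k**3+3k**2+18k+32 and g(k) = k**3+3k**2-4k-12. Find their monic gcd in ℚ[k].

Apply the Euclidean algorithm:
  k**3+3k**2+18k+32 = (k**3+3k**2-4k-12) + (22k+44)
  k**3+3k**2-4k-12 = ((1/22)k**2+(1/22)k-3/11)(22k+44) + (0)
Last nonzero remainder: 22k+44. Dividing through by 22 gives the monic gcd k+2.

k+2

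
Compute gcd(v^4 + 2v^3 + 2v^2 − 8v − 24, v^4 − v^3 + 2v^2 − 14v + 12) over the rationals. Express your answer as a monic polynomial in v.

Euclidean algorithm in ℚ[v]:
  v^4 + 2v^3 + 2v^2 − 8v − 24 = (v^4 − v^3 + 2v^2 − 14v + 12) + (3v^3 + 6v − 36)
  v^4 − v^3 + 2v^2 − 14v + 12 = ((1/3)v − 1/3)(3v^3 + 6v − 36) + (0)
Last nonzero remainder: 3v^3 + 6v − 36. Dividing through by 3 gives the monic gcd v^3 + 2v − 12.

v^3 + 2v − 12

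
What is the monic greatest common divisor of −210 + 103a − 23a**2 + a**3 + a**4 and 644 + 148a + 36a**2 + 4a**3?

By polynomial division,
  a**4 + a**3 − 23a**2 + 103a − 210 = ((1/4)a − 2)(4a**3 + 36a**2 + 148a + 644) + (12a**2 + 238a + 1078)
  4a**3 + 36a**2 + 148a + 644 = ((1/3)a − 65/18)(12a**2 + 238a + 1078) + ((5833/9)a + 40831/9)
  12a**2 + 238a + 1078 = ((108/5833)a + 1386/5833)((5833/9)a + 40831/9) + (0)
Last nonzero remainder: (5833/9)a + 40831/9. Dividing through by 5833/9 gives the monic gcd a + 7.

7 + a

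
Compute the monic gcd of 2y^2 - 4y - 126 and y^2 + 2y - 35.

By polynomial division,
  2y^2 - 4y - 126 = (2)(y^2 + 2y - 35) + (-8y - 56)
  y^2 + 2y - 35 = (-(1/8)y + 5/8)(-8y - 56) + (0)
Last nonzero remainder: -8y - 56. Dividing through by -8 gives the monic gcd y + 7.

y + 7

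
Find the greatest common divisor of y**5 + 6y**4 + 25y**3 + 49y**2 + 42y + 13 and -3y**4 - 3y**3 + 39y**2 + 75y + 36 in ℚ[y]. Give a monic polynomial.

Euclidean algorithm in ℚ[y]:
  y**5 + 6y**4 + 25y**3 + 49y**2 + 42y + 13 = (-(1/3)y - 5/3)(-3y**4 - 3y**3 + 39y**2 + 75y + 36) + (33y**3 + 139y**2 + 179y + 73)
  -3y**4 - 3y**3 + 39y**2 + 75y + 36 = (-(1/11)y + 106/363)(33y**3 + 139y**2 + 179y + 73) + ((5330/363)y**2 + (10660/363)y + 5330/363)
  33y**3 + 139y**2 + 179y + 73 = ((11979/5330)y + 26499/5330)((5330/363)y**2 + (10660/363)y + 5330/363) + (0)
Last nonzero remainder: (5330/363)y**2 + (10660/363)y + 5330/363. Dividing through by 5330/363 gives the monic gcd y**2 + 2y + 1.

y**2 + 2y + 1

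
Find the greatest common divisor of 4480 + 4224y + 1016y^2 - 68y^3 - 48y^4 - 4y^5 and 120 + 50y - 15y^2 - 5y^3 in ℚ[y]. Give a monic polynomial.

By polynomial division,
  -4y^5 - 48y^4 - 68y^3 + 1016y^2 + 4224y + 4480 = ((4/5)y^2 + (36/5)y)(-5y^3 - 15y^2 + 50y + 120) + (560y^2 + 3360y + 4480)
  -5y^3 - 15y^2 + 50y + 120 = (-(1/112)y + 3/112)(560y^2 + 3360y + 4480) + (0)
Last nonzero remainder: 560y^2 + 3360y + 4480. Dividing through by 560 gives the monic gcd y^2 + 6y + 8.

8 + 6y + y^2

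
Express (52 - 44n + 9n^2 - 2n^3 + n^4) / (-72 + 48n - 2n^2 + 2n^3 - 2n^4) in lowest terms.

Euclidean algorithm in ℚ[n]:
  n^4 - 2n^3 + 9n^2 - 44n + 52 = (-1/2)(-2n^4 + 2n^3 - 2n^2 + 48n - 72) + (-n^3 + 8n^2 - 20n + 16)
  -2n^4 + 2n^3 - 2n^2 + 48n - 72 = (2n + 14)(-n^3 + 8n^2 - 20n + 16) + (-74n^2 + 296n - 296)
  -n^3 + 8n^2 - 20n + 16 = ((1/74)n - 2/37)(-74n^2 + 296n - 296) + (0)
Last nonzero remainder: -74n^2 + 296n - 296. Dividing through by -74 gives the monic gcd n^2 - 4n + 4.
Cancel n^2 - 4n + 4 from numerator and denominator to get the reduced form.

(-13 - 2n - n^2)/(18 + 6n + 2n^2)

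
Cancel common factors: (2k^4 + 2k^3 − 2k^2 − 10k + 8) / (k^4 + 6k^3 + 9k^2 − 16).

(2k − 2)/(k + 4)

Repeated division with remainder:
  2k^4 + 2k^3 − 2k^2 − 10k + 8 = (2)(k^4 + 6k^3 + 9k^2 − 16) + (−10k^3 − 20k^2 − 10k + 40)
  k^4 + 6k^3 + 9k^2 − 16 = (−(1/10)k − 2/5)(−10k^3 − 20k^2 − 10k + 40) + (0)
Last nonzero remainder: −10k^3 − 20k^2 − 10k + 40. Dividing through by −10 gives the monic gcd k^3 + 2k^2 + k − 4.
Cancel k^3 + 2k^2 + k − 4 from numerator and denominator to get the reduced form.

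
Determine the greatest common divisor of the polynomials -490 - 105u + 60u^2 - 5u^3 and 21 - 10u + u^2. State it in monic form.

Repeated division with remainder:
  -5u^3 + 60u^2 - 105u - 490 = (-5u + 10)(u^2 - 10u + 21) + (100u - 700)
  u^2 - 10u + 21 = ((1/100)u - 3/100)(100u - 700) + (0)
Last nonzero remainder: 100u - 700. Dividing through by 100 gives the monic gcd u - 7.

-7 + u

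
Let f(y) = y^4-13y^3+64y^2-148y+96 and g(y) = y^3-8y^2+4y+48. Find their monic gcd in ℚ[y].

y-6

Apply the Euclidean algorithm:
  y^4-13y^3+64y^2-148y+96 = (y-5)(y^3-8y^2+4y+48) + (20y^2-176y+336)
  y^3-8y^2+4y+48 = ((1/20)y+1/25)(20y^2-176y+336) + (-(144/25)y+864/25)
  20y^2-176y+336 = (-(125/36)y+175/18)(-(144/25)y+864/25) + (0)
Last nonzero remainder: -(144/25)y+864/25. Dividing through by -144/25 gives the monic gcd y-6.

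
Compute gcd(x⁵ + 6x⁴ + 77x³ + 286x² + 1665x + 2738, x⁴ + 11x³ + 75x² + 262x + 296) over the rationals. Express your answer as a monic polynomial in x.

Apply the Euclidean algorithm:
  x⁵ + 6x⁴ + 77x³ + 286x² + 1665x + 2738 = (x − 5)(x⁴ + 11x³ + 75x² + 262x + 296) + (57x³ + 399x² + 2679x + 4218)
  x⁴ + 11x³ + 75x² + 262x + 296 = ((1/57)x + 4/57)(57x³ + 399x² + 2679x + 4218) + (0)
Last nonzero remainder: 57x³ + 399x² + 2679x + 4218. Dividing through by 57 gives the monic gcd x³ + 7x² + 47x + 74.

x³ + 7x² + 47x + 74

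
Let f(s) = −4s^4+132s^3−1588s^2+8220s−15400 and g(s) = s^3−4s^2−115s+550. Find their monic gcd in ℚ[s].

Repeated division with remainder:
  −4s^4+132s^3−1588s^2+8220s−15400 = (−4s+116)(s^3−4s^2−115s+550) + (−1584s^2+23760s−79200)
  s^3−4s^2−115s+550 = (−(1/1584)s−1/144)(−1584s^2+23760s−79200) + (0)
Last nonzero remainder: −1584s^2+23760s−79200. Dividing through by −1584 gives the monic gcd s^2−15s+50.

s^2−15s+50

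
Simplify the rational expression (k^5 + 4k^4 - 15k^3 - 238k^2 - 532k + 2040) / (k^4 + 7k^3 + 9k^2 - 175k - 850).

(k^2 - 8k + 12)/(k - 5)

Apply the Euclidean algorithm:
  k^5 + 4k^4 - 15k^3 - 238k^2 - 532k + 2040 = (k - 3)(k^4 + 7k^3 + 9k^2 - 175k - 850) + (-3k^3 - 36k^2 - 207k - 510)
  k^4 + 7k^3 + 9k^2 - 175k - 850 = (-(1/3)k + 5/3)(-3k^3 - 36k^2 - 207k - 510) + (0)
Last nonzero remainder: -3k^3 - 36k^2 - 207k - 510. Dividing through by -3 gives the monic gcd k^3 + 12k^2 + 69k + 170.
Cancel k^3 + 12k^2 + 69k + 170 from numerator and denominator to get the reduced form.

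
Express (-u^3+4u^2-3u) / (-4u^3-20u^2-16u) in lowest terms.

Euclidean algorithm in ℚ[u]:
  -u^3+4u^2-3u = (1/4)(-4u^3-20u^2-16u) + (9u^2+u)
  -4u^3-20u^2-16u = (-(4/9)u-176/81)(9u^2+u) + (-(1120/81)u)
  9u^2+u = (-(729/1120)u-81/1120)(-(1120/81)u) + (0)
Last nonzero remainder: -(1120/81)u. Dividing through by -1120/81 gives the monic gcd u.
Cancel u from numerator and denominator to get the reduced form.

(u^2-4u+3)/(4u^2+20u+16)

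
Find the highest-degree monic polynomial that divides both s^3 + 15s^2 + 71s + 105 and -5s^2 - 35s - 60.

s + 3

Repeated division with remainder:
  s^3 + 15s^2 + 71s + 105 = (-(1/5)s - 8/5)(-5s^2 - 35s - 60) + (3s + 9)
  -5s^2 - 35s - 60 = (-(5/3)s - 20/3)(3s + 9) + (0)
Last nonzero remainder: 3s + 9. Dividing through by 3 gives the monic gcd s + 3.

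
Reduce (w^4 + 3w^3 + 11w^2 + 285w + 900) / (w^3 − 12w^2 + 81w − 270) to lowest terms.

By polynomial division,
  w^4 + 3w^3 + 11w^2 + 285w + 900 = (w + 15)(w^3 − 12w^2 + 81w − 270) + (110w^2 − 660w + 4950)
  w^3 − 12w^2 + 81w − 270 = ((1/110)w − 3/55)(110w^2 − 660w + 4950) + (0)
Last nonzero remainder: 110w^2 − 660w + 4950. Dividing through by 110 gives the monic gcd w^2 − 6w + 45.
Cancel w^2 − 6w + 45 from numerator and denominator to get the reduced form.

(w^2 + 9w + 20)/(w − 6)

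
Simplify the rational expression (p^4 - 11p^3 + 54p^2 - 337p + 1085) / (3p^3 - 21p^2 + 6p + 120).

(p^3 - 6p^2 + 24p - 217)/(3p^2 - 6p - 24)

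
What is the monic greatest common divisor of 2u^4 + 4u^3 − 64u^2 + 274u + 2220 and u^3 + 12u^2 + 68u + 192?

u + 6

Apply the Euclidean algorithm:
  2u^4 + 4u^3 − 64u^2 + 274u + 2220 = (2u − 20)(u^3 + 12u^2 + 68u + 192) + (40u^2 + 1250u + 6060)
  u^3 + 12u^2 + 68u + 192 = ((1/40)u − 77/160)(40u^2 + 1250u + 6060) + ((8289/16)u + 24867/8)
  40u^2 + 1250u + 6060 = ((640/8289)u + 16160/8289)((8289/16)u + 24867/8) + (0)
Last nonzero remainder: (8289/16)u + 24867/8. Dividing through by 8289/16 gives the monic gcd u + 6.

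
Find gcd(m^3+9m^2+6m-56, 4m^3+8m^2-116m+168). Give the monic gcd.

m^2+5m-14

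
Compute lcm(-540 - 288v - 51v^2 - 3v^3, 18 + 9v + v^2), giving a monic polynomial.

540 + 468v + 147v^2 + 20v^3 + v^4

Apply the Euclidean algorithm:
  -3v^3 - 51v^2 - 288v - 540 = (-3v - 24)(v^2 + 9v + 18) + (-18v - 108)
  v^2 + 9v + 18 = (-(1/18)v - 1/6)(-18v - 108) + (0)
Last nonzero remainder: -18v - 108. Dividing through by -18 gives the monic gcd v + 6.
Then lcm(f, g) = f·g / gcd(f, g); expanding and making the result monic gives the answer.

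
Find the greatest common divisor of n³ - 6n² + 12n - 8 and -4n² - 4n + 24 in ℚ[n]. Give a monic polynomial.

By polynomial division,
  n³ - 6n² + 12n - 8 = (-(1/4)n + 7/4)(-4n² - 4n + 24) + (25n - 50)
  -4n² - 4n + 24 = (-(4/25)n - 12/25)(25n - 50) + (0)
Last nonzero remainder: 25n - 50. Dividing through by 25 gives the monic gcd n - 2.

n - 2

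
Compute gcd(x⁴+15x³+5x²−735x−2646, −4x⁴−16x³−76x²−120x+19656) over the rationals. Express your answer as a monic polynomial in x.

x²+2x−63

Euclidean algorithm in ℚ[x]:
  x⁴+15x³+5x²−735x−2646 = (−1/4)(−4x⁴−16x³−76x²−120x+19656) + (11x³−14x²−765x+2268)
  −4x⁴−16x³−76x²−120x+19656 = (−(4/11)x−232/121)(11x³−14x²−765x+2268) + (−(46104/121)x²−(92208/121)x+2904552/121)
  11x³−14x²−765x+2268 = (−(1331/46104)x+363/3842)(−(46104/121)x²−(92208/121)x+2904552/121) + (0)
Last nonzero remainder: −(46104/121)x²−(92208/121)x+2904552/121. Dividing through by −46104/121 gives the monic gcd x²+2x−63.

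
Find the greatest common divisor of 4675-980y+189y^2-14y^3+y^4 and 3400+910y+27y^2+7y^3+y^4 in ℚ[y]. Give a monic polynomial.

85-7y+y^2

Repeated division with remainder:
  y^4-14y^3+189y^2-980y+4675 = (y^4+7y^3+27y^2+910y+3400) + (-21y^3+162y^2-1890y+1275)
  y^4+7y^3+27y^2+910y+3400 = (-(1/21)y-103/147)(-21y^3+162y^2-1890y+1275) + ((2475/49)y^2-(2475/7)y+210375/49)
  -21y^3+162y^2-1890y+1275 = (-(343/825)y+49/165)((2475/49)y^2-(2475/7)y+210375/49) + (0)
Last nonzero remainder: (2475/49)y^2-(2475/7)y+210375/49. Dividing through by 2475/49 gives the monic gcd y^2-7y+85.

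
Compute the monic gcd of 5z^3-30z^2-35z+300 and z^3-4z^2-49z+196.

Apply the Euclidean algorithm:
  5z^3-30z^2-35z+300 = (5)(z^3-4z^2-49z+196) + (-10z^2+210z-680)
  z^3-4z^2-49z+196 = (-(1/10)z-17/10)(-10z^2+210z-680) + (240z-960)
  -10z^2+210z-680 = (-(1/24)z+17/24)(240z-960) + (0)
Last nonzero remainder: 240z-960. Dividing through by 240 gives the monic gcd z-4.

z-4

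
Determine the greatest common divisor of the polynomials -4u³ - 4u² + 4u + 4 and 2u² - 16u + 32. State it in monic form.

1

Euclidean algorithm in ℚ[u]:
  -4u³ - 4u² + 4u + 4 = (-2u - 18)(2u² - 16u + 32) + (-220u + 580)
  2u² - 16u + 32 = (-(1/110)u + 59/1210)(-220u + 580) + (450/121)
  -220u + 580 = (-(2662/45)u + 7018/45)(450/121) + (0)
The last nonzero remainder is the constant 450/121, so the polynomials are coprime and gcd = 1.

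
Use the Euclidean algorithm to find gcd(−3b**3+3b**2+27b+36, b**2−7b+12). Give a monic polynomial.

b−4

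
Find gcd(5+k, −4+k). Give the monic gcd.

Euclidean algorithm in ℚ[k]:
  k+5 = (k−4) + (9)
  k−4 = ((1/9)k−4/9)(9) + (0)
The last nonzero remainder is the constant 9, so the polynomials are coprime and gcd = 1.

1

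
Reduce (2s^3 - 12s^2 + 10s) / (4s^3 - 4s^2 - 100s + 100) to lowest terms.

Apply the Euclidean algorithm:
  2s^3 - 12s^2 + 10s = (1/2)(4s^3 - 4s^2 - 100s + 100) + (-10s^2 + 60s - 50)
  4s^3 - 4s^2 - 100s + 100 = (-(2/5)s - 2)(-10s^2 + 60s - 50) + (0)
Last nonzero remainder: -10s^2 + 60s - 50. Dividing through by -10 gives the monic gcd s^2 - 6s + 5.
Cancel s^2 - 6s + 5 from numerator and denominator to get the reduced form.

(s)/(2s + 10)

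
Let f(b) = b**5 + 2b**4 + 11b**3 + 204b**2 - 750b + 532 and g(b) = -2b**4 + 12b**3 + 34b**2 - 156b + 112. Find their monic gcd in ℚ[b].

b**2 - 3b + 2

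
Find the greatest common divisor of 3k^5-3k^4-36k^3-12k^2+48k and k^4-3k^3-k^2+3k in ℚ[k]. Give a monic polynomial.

Repeated division with remainder:
  3k^5-3k^4-36k^3-12k^2+48k = (3k+6)(k^4-3k^3-k^2+3k) + (-15k^3-15k^2+30k)
  k^4-3k^3-k^2+3k = (-(1/15)k+4/15)(-15k^3-15k^2+30k) + (5k^2-5k)
  -15k^3-15k^2+30k = (-3k-6)(5k^2-5k) + (0)
Last nonzero remainder: 5k^2-5k. Dividing through by 5 gives the monic gcd k^2-k.

k^2-k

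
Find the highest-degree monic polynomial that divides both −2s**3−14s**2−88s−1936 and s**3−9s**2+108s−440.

s**2−4s+88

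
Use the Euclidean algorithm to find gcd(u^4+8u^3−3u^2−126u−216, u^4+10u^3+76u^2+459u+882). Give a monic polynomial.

u^2+9u+18

Repeated division with remainder:
  u^4+8u^3−3u^2−126u−216 = (u^4+10u^3+76u^2+459u+882) + (−2u^3−79u^2−585u−1098)
  u^4+10u^3+76u^2+459u+882 = (−(1/2)u+59/4)(−2u^3−79u^2−585u−1098) + ((3795/4)u^2+(34155/4)u+34155/2)
  −2u^3−79u^2−585u−1098 = (−(8/3795)u−244/3795)((3795/4)u^2+(34155/4)u+34155/2) + (0)
Last nonzero remainder: (3795/4)u^2+(34155/4)u+34155/2. Dividing through by 3795/4 gives the monic gcd u^2+9u+18.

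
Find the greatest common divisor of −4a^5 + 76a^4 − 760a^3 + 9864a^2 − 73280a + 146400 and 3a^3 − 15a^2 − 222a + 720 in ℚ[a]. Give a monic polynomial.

By polynomial division,
  −4a^5 + 76a^4 − 760a^3 + 9864a^2 − 73280a + 146400 = (−(4/3)a^2 + (56/3)a − 776/3)(3a^3 − 15a^2 − 222a + 720) + (11088a^2 − 144144a + 332640)
  3a^3 − 15a^2 − 222a + 720 = ((1/3696)a + 1/462)(11088a^2 − 144144a + 332640) + (0)
Last nonzero remainder: 11088a^2 − 144144a + 332640. Dividing through by 11088 gives the monic gcd a^2 − 13a + 30.

a^2 − 13a + 30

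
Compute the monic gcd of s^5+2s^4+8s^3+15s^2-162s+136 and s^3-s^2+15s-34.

s^3-s^2+15s-34

By polynomial division,
  s^5+2s^4+8s^3+15s^2-162s+136 = (s^2+3s-4)(s^3-s^2+15s-34) + (0)
The last nonzero remainder s^3-s^2+15s-34 is already monic.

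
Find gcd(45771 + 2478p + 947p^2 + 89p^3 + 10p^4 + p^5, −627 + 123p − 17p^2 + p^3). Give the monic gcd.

57 − 6p + p^2

By polynomial division,
  p^5 + 10p^4 + 89p^3 + 947p^2 + 2478p + 45771 = (p^2 + 27p + 425)(p^3 − 17p^2 + 123p − 627) + (5478p^2 − 32868p + 312246)
  p^3 − 17p^2 + 123p − 627 = ((1/5478)p − 1/498)(5478p^2 − 32868p + 312246) + (0)
Last nonzero remainder: 5478p^2 − 32868p + 312246. Dividing through by 5478 gives the monic gcd p^2 − 6p + 57.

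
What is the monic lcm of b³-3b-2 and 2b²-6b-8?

b⁴-4b³-3b²+10b+8

By polynomial division,
  b³-3b-2 = ((1/2)b+3/2)(2b²-6b-8) + (10b+10)
  2b²-6b-8 = ((1/5)b-4/5)(10b+10) + (0)
Last nonzero remainder: 10b+10. Dividing through by 10 gives the monic gcd b+1.
Then lcm(f, g) = f·g / gcd(f, g); expanding and making the result monic gives the answer.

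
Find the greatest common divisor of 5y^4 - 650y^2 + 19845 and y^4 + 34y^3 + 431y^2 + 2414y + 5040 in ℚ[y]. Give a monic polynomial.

y^2 + 16y + 63

Repeated division with remainder:
  5y^4 - 650y^2 + 19845 = (5)(y^4 + 34y^3 + 431y^2 + 2414y + 5040) + (-170y^3 - 2805y^2 - 12070y - 5355)
  y^4 + 34y^3 + 431y^2 + 2414y + 5040 = (-(1/170)y - 7/68)(-170y^3 - 2805y^2 - 12070y - 5355) + ((285/4)y^2 + 1140y + 17955/4)
  -170y^3 - 2805y^2 - 12070y - 5355 = (-(136/57)y - 68/57)((285/4)y^2 + 1140y + 17955/4) + (0)
Last nonzero remainder: (285/4)y^2 + 1140y + 17955/4. Dividing through by 285/4 gives the monic gcd y^2 + 16y + 63.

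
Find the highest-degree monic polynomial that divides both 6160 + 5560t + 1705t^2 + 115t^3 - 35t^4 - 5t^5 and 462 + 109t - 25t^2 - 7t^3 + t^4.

Repeated division with remainder:
  -5t^5 - 35t^4 + 115t^3 + 1705t^2 + 5560t + 6160 = (-5t - 70)(t^4 - 7t^3 - 25t^2 + 109t + 462) + (-500t^3 + 500t^2 + 15500t + 38500)
  t^4 - 7t^3 - 25t^2 + 109t + 462 = (-(1/500)t + 3/250)(-500t^3 + 500t^2 + 15500t + 38500) + (0)
Last nonzero remainder: -500t^3 + 500t^2 + 15500t + 38500. Dividing through by -500 gives the monic gcd t^3 - t^2 - 31t - 77.

-77 - 31t - t^2 + t^3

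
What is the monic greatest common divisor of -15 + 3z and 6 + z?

By polynomial division,
  3z - 15 = (3)(z + 6) + (-33)
  z + 6 = (-(1/33)z - 2/11)(-33) + (0)
The last nonzero remainder is the constant -33, so the polynomials are coprime and gcd = 1.

1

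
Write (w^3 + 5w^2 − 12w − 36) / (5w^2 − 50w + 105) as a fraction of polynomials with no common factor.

By polynomial division,
  w^3 + 5w^2 − 12w − 36 = ((1/5)w + 3)(5w^2 − 50w + 105) + (117w − 351)
  5w^2 − 50w + 105 = ((5/117)w − 35/117)(117w − 351) + (0)
Last nonzero remainder: 117w − 351. Dividing through by 117 gives the monic gcd w − 3.
Cancel w − 3 from numerator and denominator to get the reduced form.

(w^2 + 8w + 12)/(5w − 35)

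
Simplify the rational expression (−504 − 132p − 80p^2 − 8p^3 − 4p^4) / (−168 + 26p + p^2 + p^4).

Repeated division with remainder:
  −4p^4 − 8p^3 − 80p^2 − 132p − 504 = (−4)(p^4 + p^2 + 26p − 168) + (−8p^3 − 76p^2 − 28p − 1176)
  p^4 + p^2 + 26p − 168 = (−(1/8)p + 19/16)(−8p^3 − 76p^2 − 28p − 1176) + ((351/4)p^2 − (351/4)p + 2457/2)
  −8p^3 − 76p^2 − 28p − 1176 = (−(32/351)p − 112/117)((351/4)p^2 − (351/4)p + 2457/2) + (0)
Last nonzero remainder: (351/4)p^2 − (351/4)p + 2457/2. Dividing through by 351/4 gives the monic gcd p^2 − p + 14.
Cancel p^2 − p + 14 from numerator and denominator to get the reduced form.

(−36 − 12p − 4p^2)/(−12 + p + p^2)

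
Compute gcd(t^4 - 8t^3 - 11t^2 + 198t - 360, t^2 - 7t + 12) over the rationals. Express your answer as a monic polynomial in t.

t^2 - 7t + 12

Apply the Euclidean algorithm:
  t^4 - 8t^3 - 11t^2 + 198t - 360 = (t^2 - t - 30)(t^2 - 7t + 12) + (0)
The last nonzero remainder t^2 - 7t + 12 is already monic.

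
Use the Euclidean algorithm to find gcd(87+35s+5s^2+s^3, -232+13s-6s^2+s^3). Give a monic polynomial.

29+2s+s^2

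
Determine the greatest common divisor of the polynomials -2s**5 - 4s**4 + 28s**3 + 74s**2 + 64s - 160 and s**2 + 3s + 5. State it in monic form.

By polynomial division,
  -2s**5 - 4s**4 + 28s**3 + 74s**2 + 64s - 160 = (-2s**3 + 2s**2 + 32s - 32)(s**2 + 3s + 5) + (0)
The last nonzero remainder s**2 + 3s + 5 is already monic.

s**2 + 3s + 5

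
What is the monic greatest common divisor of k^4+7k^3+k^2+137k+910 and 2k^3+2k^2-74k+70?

Apply the Euclidean algorithm:
  k^4+7k^3+k^2+137k+910 = ((1/2)k+3)(2k^3+2k^2-74k+70) + (32k^2+324k+700)
  2k^3+2k^2-74k+70 = ((1/16)k-73/128)(32k^2+324k+700) + ((2145/32)k+15015/32)
  32k^2+324k+700 = ((1024/2145)k+640/429)((2145/32)k+15015/32) + (0)
Last nonzero remainder: (2145/32)k+15015/32. Dividing through by 2145/32 gives the monic gcd k+7.

k+7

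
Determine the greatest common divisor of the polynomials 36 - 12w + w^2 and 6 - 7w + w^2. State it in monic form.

Repeated division with remainder:
  w^2 - 12w + 36 = (w^2 - 7w + 6) + (-5w + 30)
  w^2 - 7w + 6 = (-(1/5)w + 1/5)(-5w + 30) + (0)
Last nonzero remainder: -5w + 30. Dividing through by -5 gives the monic gcd w - 6.

-6 + w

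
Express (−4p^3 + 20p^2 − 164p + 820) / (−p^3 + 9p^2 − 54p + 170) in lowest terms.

(4p^2 + 164)/(p^2 − 4p + 34)

By polynomial division,
  −4p^3 + 20p^2 − 164p + 820 = (4)(−p^3 + 9p^2 − 54p + 170) + (−16p^2 + 52p + 140)
  −p^3 + 9p^2 − 54p + 170 = ((1/16)p − 23/64)(−16p^2 + 52p + 140) + (−(705/16)p + 3525/16)
  −16p^2 + 52p + 140 = ((256/705)p + 448/705)(−(705/16)p + 3525/16) + (0)
Last nonzero remainder: −(705/16)p + 3525/16. Dividing through by −705/16 gives the monic gcd p − 5.
Cancel p − 5 from numerator and denominator to get the reduced form.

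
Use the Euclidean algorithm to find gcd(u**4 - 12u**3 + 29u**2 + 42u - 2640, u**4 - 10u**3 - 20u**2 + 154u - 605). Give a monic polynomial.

Euclidean algorithm in ℚ[u]:
  u**4 - 12u**3 + 29u**2 + 42u - 2640 = (u**4 - 10u**3 - 20u**2 + 154u - 605) + (-2u**3 + 49u**2 - 112u - 2035)
  u**4 - 10u**3 - 20u**2 + 154u - 605 = (-(1/2)u - 29/4)(-2u**3 + 49u**2 - 112u - 2035) + ((1117/4)u**2 - (3351/2)u - 61435/4)
  -2u**3 + 49u**2 - 112u - 2035 = (-(8/1117)u + 148/1117)((1117/4)u**2 - (3351/2)u - 61435/4) + (0)
Last nonzero remainder: (1117/4)u**2 - (3351/2)u - 61435/4. Dividing through by 1117/4 gives the monic gcd u**2 - 6u - 55.

u**2 - 6u - 55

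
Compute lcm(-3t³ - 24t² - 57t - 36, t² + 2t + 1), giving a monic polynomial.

Repeated division with remainder:
  -3t³ - 24t² - 57t - 36 = (-3t - 18)(t² + 2t + 1) + (-18t - 18)
  t² + 2t + 1 = (-(1/18)t - 1/18)(-18t - 18) + (0)
Last nonzero remainder: -18t - 18. Dividing through by -18 gives the monic gcd t + 1.
Then lcm(f, g) = f·g / gcd(f, g); expanding and making the result monic gives the answer.

t⁴ + 9t³ + 27t² + 31t + 12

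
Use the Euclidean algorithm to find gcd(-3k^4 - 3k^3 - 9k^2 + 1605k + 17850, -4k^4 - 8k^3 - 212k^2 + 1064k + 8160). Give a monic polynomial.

Euclidean algorithm in ℚ[k]:
  -3k^4 - 3k^3 - 9k^2 + 1605k + 17850 = (3/4)(-4k^4 - 8k^3 - 212k^2 + 1064k + 8160) + (3k^3 + 150k^2 + 807k + 11730)
  -4k^4 - 8k^3 - 212k^2 + 1064k + 8160 = (-(4/3)k + 64)(3k^3 + 150k^2 + 807k + 11730) + (-8736k^2 - 34944k - 742560)
  3k^3 + 150k^2 + 807k + 11730 = (-(1/2912)k - 23/1456)(-8736k^2 - 34944k - 742560) + (0)
Last nonzero remainder: -8736k^2 - 34944k - 742560. Dividing through by -8736 gives the monic gcd k^2 + 4k + 85.

k^2 + 4k + 85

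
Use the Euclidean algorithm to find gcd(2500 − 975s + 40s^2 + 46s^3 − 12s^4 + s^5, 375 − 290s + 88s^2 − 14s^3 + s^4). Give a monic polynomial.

−125 + 55s − 11s^2 + s^3

By polynomial division,
  s^5 − 12s^4 + 46s^3 + 40s^2 − 975s + 2500 = (s + 2)(s^4 − 14s^3 + 88s^2 − 290s + 375) + (−14s^3 + 154s^2 − 770s + 1750)
  s^4 − 14s^3 + 88s^2 − 290s + 375 = (−(1/14)s + 3/14)(−14s^3 + 154s^2 − 770s + 1750) + (0)
Last nonzero remainder: −14s^3 + 154s^2 − 770s + 1750. Dividing through by −14 gives the monic gcd s^3 − 11s^2 + 55s − 125.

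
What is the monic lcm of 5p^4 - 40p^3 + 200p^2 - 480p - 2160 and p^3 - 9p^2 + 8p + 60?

p^5 - 13p^4 + 80p^3 - 296p^2 + 48p + 2160

Repeated division with remainder:
  5p^4 - 40p^3 + 200p^2 - 480p - 2160 = (5p + 5)(p^3 - 9p^2 + 8p + 60) + (205p^2 - 820p - 2460)
  p^3 - 9p^2 + 8p + 60 = ((1/205)p - 1/41)(205p^2 - 820p - 2460) + (0)
Last nonzero remainder: 205p^2 - 820p - 2460. Dividing through by 205 gives the monic gcd p^2 - 4p - 12.
Then lcm(f, g) = f·g / gcd(f, g); expanding and making the result monic gives the answer.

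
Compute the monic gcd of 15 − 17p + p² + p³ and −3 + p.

−3 + p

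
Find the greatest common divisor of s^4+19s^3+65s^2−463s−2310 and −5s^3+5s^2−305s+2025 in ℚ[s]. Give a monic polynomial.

s−5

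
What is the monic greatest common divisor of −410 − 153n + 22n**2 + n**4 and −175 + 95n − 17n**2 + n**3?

−5 + n

By polynomial division,
  n**4 + 22n**2 − 153n − 410 = (n + 17)(n**3 − 17n**2 + 95n − 175) + (216n**2 − 1593n + 2565)
  n**3 − 17n**2 + 95n − 175 = ((1/216)n − 77/1728)(216n**2 − 1593n + 2565) + ((777/64)n − 3885/64)
  216n**2 − 1593n + 2565 = ((4608/259)n − 10944/259)((777/64)n − 3885/64) + (0)
Last nonzero remainder: (777/64)n − 3885/64. Dividing through by 777/64 gives the monic gcd n − 5.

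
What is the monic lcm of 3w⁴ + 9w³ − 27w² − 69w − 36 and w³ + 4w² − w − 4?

w⁵ + 2w⁴ − 12w³ − 14w² + 11w + 12

Apply the Euclidean algorithm:
  3w⁴ + 9w³ − 27w² − 69w − 36 = (3w − 3)(w³ + 4w² − w − 4) + (−12w² − 60w − 48)
  w³ + 4w² − w − 4 = (−(1/12)w + 1/12)(−12w² − 60w − 48) + (0)
Last nonzero remainder: −12w² − 60w − 48. Dividing through by −12 gives the monic gcd w² + 5w + 4.
Then lcm(f, g) = f·g / gcd(f, g); expanding and making the result monic gives the answer.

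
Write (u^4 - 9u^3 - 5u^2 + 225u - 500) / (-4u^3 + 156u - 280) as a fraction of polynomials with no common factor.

Euclidean algorithm in ℚ[u]:
  u^4 - 9u^3 - 5u^2 + 225u - 500 = (-(1/4)u + 9/4)(-4u^3 + 156u - 280) + (34u^2 - 196u + 130)
  -4u^3 + 156u - 280 = (-(2/17)u - 196/289)(34u^2 - 196u + 130) + ((11088/289)u - 55440/289)
  34u^2 - 196u + 130 = ((4913/5544)u - 3757/5544)((11088/289)u - 55440/289) + (0)
Last nonzero remainder: (11088/289)u - 55440/289. Dividing through by 11088/289 gives the monic gcd u - 5.
Cancel u - 5 from numerator and denominator to get the reduced form.

(-u^3 + 4u^2 + 25u - 100)/(4u^2 + 20u - 56)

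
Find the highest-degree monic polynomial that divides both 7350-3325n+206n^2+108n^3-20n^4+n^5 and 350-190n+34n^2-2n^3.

By polynomial division,
  n^5-20n^4+108n^3+206n^2-3325n+7350 = (-(1/2)n^2+(3/2)n+19)(-2n^3+34n^2-190n+350) + (20n^2-240n+700)
  -2n^3+34n^2-190n+350 = (-(1/10)n+1/2)(20n^2-240n+700) + (0)
Last nonzero remainder: 20n^2-240n+700. Dividing through by 20 gives the monic gcd n^2-12n+35.

35-12n+n^2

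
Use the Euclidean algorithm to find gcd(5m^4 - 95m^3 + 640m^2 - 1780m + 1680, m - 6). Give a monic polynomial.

Apply the Euclidean algorithm:
  5m^4 - 95m^3 + 640m^2 - 1780m + 1680 = (5m^3 - 65m^2 + 250m - 280)(m - 6) + (0)
The last nonzero remainder m - 6 is already monic.

m - 6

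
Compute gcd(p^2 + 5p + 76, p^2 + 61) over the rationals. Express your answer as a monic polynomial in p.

1

Repeated division with remainder:
  p^2 + 5p + 76 = (p^2 + 61) + (5p + 15)
  p^2 + 61 = ((1/5)p - 3/5)(5p + 15) + (70)
  5p + 15 = ((1/14)p + 3/14)(70) + (0)
The last nonzero remainder is the constant 70, so the polynomials are coprime and gcd = 1.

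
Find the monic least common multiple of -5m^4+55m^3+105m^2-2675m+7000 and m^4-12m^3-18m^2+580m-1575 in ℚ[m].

m^5-20m^4+78m^3+724m^2-6215m+12600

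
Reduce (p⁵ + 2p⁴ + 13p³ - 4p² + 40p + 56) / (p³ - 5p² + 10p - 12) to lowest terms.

(p³ + 4p² + 17p + 14)/(p - 3)

Apply the Euclidean algorithm:
  p⁵ + 2p⁴ + 13p³ - 4p² + 40p + 56 = (p² + 7p + 38)(p³ - 5p² + 10p - 12) + (128p² - 256p + 512)
  p³ - 5p² + 10p - 12 = ((1/128)p - 3/128)(128p² - 256p + 512) + (0)
Last nonzero remainder: 128p² - 256p + 512. Dividing through by 128 gives the monic gcd p² - 2p + 4.
Cancel p² - 2p + 4 from numerator and denominator to get the reduced form.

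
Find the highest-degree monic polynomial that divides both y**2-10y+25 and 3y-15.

Euclidean algorithm in ℚ[y]:
  y**2-10y+25 = ((1/3)y-5/3)(3y-15) + (0)
Last nonzero remainder: 3y-15. Dividing through by 3 gives the monic gcd y-5.

y-5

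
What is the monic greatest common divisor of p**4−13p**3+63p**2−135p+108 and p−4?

By polynomial division,
  p**4−13p**3+63p**2−135p+108 = (p**3−9p**2+27p−27)(p−4) + (0)
The last nonzero remainder p−4 is already monic.

p−4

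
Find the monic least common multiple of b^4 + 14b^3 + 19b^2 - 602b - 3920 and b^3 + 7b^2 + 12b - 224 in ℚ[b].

b^5 + 10b^4 - 37b^3 - 678b^2 - 1512b + 15680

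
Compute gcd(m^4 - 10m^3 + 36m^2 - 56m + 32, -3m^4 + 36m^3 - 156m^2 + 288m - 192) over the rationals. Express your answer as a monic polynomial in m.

m^3 - 8m^2 + 20m - 16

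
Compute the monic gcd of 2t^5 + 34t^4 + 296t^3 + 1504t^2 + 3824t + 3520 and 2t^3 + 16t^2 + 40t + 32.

t^2 + 6t + 8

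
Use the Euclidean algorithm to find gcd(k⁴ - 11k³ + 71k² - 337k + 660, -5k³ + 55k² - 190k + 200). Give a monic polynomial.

Repeated division with remainder:
  k⁴ - 11k³ + 71k² - 337k + 660 = (-(1/5)k)(-5k³ + 55k² - 190k + 200) + (33k² - 297k + 660)
  -5k³ + 55k² - 190k + 200 = (-(5/33)k + 10/33)(33k² - 297k + 660) + (0)
Last nonzero remainder: 33k² - 297k + 660. Dividing through by 33 gives the monic gcd k² - 9k + 20.

k² - 9k + 20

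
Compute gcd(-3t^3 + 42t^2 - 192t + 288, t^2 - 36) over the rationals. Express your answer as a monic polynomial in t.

t - 6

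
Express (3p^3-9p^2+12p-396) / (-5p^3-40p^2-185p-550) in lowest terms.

Repeated division with remainder:
  3p^3-9p^2+12p-396 = (-3/5)(-5p^3-40p^2-185p-550) + (-33p^2-99p-726)
  -5p^3-40p^2-185p-550 = ((5/33)p+25/33)(-33p^2-99p-726) + (0)
Last nonzero remainder: -33p^2-99p-726. Dividing through by -33 gives the monic gcd p^2+3p+22.
Cancel p^2+3p+22 from numerator and denominator to get the reduced form.

(-3p+18)/(5p+25)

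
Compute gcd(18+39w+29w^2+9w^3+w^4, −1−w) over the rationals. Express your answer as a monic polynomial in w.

Apply the Euclidean algorithm:
  w^4+9w^3+29w^2+39w+18 = (−w^3−8w^2−21w−18)(−w−1) + (0)
Last nonzero remainder: −w−1. Dividing through by −1 gives the monic gcd w+1.

1+w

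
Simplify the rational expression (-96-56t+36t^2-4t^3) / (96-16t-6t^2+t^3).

By polynomial division,
  -4t^3+36t^2-56t-96 = (-4)(t^3-6t^2-16t+96) + (12t^2-120t+288)
  t^3-6t^2-16t+96 = ((1/12)t+1/3)(12t^2-120t+288) + (0)
Last nonzero remainder: 12t^2-120t+288. Dividing through by 12 gives the monic gcd t^2-10t+24.
Cancel t^2-10t+24 from numerator and denominator to get the reduced form.

(-4-4t)/(4+t)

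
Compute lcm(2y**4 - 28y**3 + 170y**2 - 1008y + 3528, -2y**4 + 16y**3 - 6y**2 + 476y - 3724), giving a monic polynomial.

y**6 - 8y**5 + 39y**4 - 526y**3 + 1970y**2 - 8568y + 67032

Apply the Euclidean algorithm:
  2y**4 - 28y**3 + 170y**2 - 1008y + 3528 = (-1)(-2y**4 + 16y**3 - 6y**2 + 476y - 3724) + (-12y**3 + 164y**2 - 532y - 196)
  -2y**4 + 16y**3 - 6y**2 + 476y - 3724 = ((1/6)y + 17/18)(-12y**3 + 164y**2 - 532y - 196) + (-(650/9)y**2 + (9100/9)y - 31850/9)
  -12y**3 + 164y**2 - 532y - 196 = ((54/325)y + 18/325)(-(650/9)y**2 + (9100/9)y - 31850/9) + (0)
Last nonzero remainder: -(650/9)y**2 + (9100/9)y - 31850/9. Dividing through by -650/9 gives the monic gcd y**2 - 14y + 49.
Then lcm(f, g) = f·g / gcd(f, g); expanding and making the result monic gives the answer.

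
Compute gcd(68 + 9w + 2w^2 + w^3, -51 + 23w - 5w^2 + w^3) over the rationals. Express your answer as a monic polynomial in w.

17 - 2w + w^2

Apply the Euclidean algorithm:
  w^3 + 2w^2 + 9w + 68 = (w^3 - 5w^2 + 23w - 51) + (7w^2 - 14w + 119)
  w^3 - 5w^2 + 23w - 51 = ((1/7)w - 3/7)(7w^2 - 14w + 119) + (0)
Last nonzero remainder: 7w^2 - 14w + 119. Dividing through by 7 gives the monic gcd w^2 - 2w + 17.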